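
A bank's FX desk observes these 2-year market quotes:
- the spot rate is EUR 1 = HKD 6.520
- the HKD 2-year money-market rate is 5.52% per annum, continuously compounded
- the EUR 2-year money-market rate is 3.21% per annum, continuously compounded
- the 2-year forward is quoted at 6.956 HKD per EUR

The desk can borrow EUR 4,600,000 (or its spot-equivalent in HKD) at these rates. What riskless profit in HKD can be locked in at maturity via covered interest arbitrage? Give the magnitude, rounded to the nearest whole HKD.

HKD 626,415

T = 2 years.
Keep in EUR, deliver into the forward: 4,600,000·1.0663056386·6.956 = HKD 34,119,221.30.
Swap to HKD now, deposit: 4,600,000·6.520·1.116724671 = HKD 33,492,806.33.
The quoted forward overvalues EUR, so borrow HKD, buy EUR at spot, deposit the EUR at 3.21%, and sell the proceeds forward at 6.956.
Profit = 34,119,221.30 − 33,492,806.33 = HKD 626,415.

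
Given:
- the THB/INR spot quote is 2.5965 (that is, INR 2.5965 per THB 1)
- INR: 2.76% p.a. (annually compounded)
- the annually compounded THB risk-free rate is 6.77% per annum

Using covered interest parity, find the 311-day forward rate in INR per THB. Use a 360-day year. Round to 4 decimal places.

T = 311/360 years.
INR accumulates by (1 + 0.0276)^(311/360) = 1.023799.
THB accumulates by (1 + 0.0677)^(311/360) = 1.0582225.
CIP: F = S · (grow INR)/(grow THB) = 2.5965 × 1.023799/1.0582225 = 2.512037 INR per THB.

2.5120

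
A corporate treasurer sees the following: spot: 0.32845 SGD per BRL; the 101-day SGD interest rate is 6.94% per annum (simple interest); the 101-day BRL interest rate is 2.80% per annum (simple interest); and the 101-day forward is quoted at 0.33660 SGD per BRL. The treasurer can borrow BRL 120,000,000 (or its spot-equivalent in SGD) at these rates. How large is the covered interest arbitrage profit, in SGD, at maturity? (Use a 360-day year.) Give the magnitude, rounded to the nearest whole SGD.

T = 101/360 years.
Invest the BRL and cover forward: 120,000,000 × 1.0078555556 × 0.33660 = SGD 40,709,301.60.
Convert at spot and invest in SGD: 120,000,000 × 0.32845 × 1.0194705556 = SGD 40,181,412.48.
The quoted forward overvalues BRL, so borrow SGD, buy BRL at spot, deposit the BRL at 2.80%, and sell the proceeds forward at 0.33660.
Profit = 40,709,301.60 − 40,181,412.48 = SGD 527,889.

SGD 527,889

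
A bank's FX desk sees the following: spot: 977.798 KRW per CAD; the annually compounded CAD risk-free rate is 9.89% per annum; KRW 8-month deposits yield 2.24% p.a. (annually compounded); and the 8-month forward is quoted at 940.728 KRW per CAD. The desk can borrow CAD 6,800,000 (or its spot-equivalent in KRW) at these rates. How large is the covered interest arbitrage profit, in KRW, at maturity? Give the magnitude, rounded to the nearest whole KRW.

KRW 64,108,014

T = 8/12 years.
Invest the CAD and cover forward: 6,800,000 × 1.064891716823 × 940.728 = KRW 6,812,059,493.89.
Convert at spot and invest in KRW: 6,800,000 × 977.798 × 1.01487813011 = KRW 6,747,951,479.88.
The quoted forward overvalues CAD, so borrow KRW, buy CAD at spot, deposit the CAD at 9.89%, and sell the proceeds forward at 940.728.
Arbitrage profit = |6,812,059,493.89 − 6,747,951,479.88| = KRW 64,108,014.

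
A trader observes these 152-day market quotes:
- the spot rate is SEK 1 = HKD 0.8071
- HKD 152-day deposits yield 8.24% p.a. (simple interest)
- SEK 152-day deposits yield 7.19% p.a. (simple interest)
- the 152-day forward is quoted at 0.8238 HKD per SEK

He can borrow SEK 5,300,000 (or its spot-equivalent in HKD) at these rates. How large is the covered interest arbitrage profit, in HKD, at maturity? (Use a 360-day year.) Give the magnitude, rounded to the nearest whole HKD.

T = 152/360 years.
Invest the SEK and cover forward: 5,300,000 × 1.030357778 × 0.8238 = HKD 4,498,686.31.
Convert at spot and invest in HKD: 5,300,000 × 0.8071 × 1.034791111 = HKD 4,426,453.50.
The quoted forward overvalues SEK, so borrow HKD, buy SEK at spot, deposit the SEK at 7.19%, and sell the proceeds forward at 0.8238.
Arbitrage profit = |4,498,686.31 − 4,426,453.50| = HKD 72,233.

HKD 72,233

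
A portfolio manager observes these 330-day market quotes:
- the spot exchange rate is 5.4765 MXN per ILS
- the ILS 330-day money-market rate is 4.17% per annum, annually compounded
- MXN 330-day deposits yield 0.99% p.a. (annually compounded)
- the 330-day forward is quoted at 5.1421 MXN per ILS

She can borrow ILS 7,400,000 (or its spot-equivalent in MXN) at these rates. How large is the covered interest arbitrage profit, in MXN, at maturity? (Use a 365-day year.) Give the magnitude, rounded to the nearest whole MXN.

MXN 1,405,355

T = 330/365 years.
Invest the ILS and cover forward: 7,400,000 × 1.0376271167 × 5.1421 = MXN 39,483,309.74.
Convert at spot and invest in MXN: 7,400,000 × 5.4765 × 1.0089464517 = MXN 40,888,664.80.
The quoted forward undervalues ILS, so borrow ILS, convert to MXN at spot, deposit the MXN at 0.99%, and buy ILS forward at 5.1421 to cover the loan.
Arbitrage profit = |39,483,309.74 − 40,888,664.80| = MXN 1,405,355.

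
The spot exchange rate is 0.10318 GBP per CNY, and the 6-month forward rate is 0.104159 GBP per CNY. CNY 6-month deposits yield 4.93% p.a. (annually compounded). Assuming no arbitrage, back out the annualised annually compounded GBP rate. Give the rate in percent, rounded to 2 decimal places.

6.93%

T = 6/12 years.
F/S = 0.104159/0.10318 = 1.0094883 = (growth of GBP) / (growth of CNY).
The CNY side grows by (1 + 0.0493)^(6/12) = 1.0243535.
Hence g_GBP = 1.0340729.
Annualise: 1.0340729^(12/6) − 1 = 0.069307 = 6.93%.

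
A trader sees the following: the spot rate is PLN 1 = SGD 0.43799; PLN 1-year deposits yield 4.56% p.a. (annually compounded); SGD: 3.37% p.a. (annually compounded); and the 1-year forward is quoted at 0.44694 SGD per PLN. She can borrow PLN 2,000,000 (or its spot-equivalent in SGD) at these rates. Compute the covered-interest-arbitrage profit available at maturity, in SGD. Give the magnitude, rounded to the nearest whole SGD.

SGD 29,140

T = 1 year.
Route A — deposit PLN, sell forward: 2,000,000 × 1.045600 × 0.44694 = SGD 934,640.93.
Route B — convert at spot, deposit SGD: 2,000,000 × 0.43799 × 1.033700 = SGD 905,500.53.
The quoted forward overvalues PLN, so borrow SGD, buy PLN at spot, deposit the PLN at 4.56%, and sell the proceeds forward at 0.44694.
Arbitrage profit = |934,640.93 − 905,500.53| = SGD 29,140.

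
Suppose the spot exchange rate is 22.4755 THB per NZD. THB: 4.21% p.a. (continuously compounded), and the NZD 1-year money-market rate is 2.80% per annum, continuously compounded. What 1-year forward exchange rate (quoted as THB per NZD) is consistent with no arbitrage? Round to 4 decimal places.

22.7946

T = 1 year.
Growth of 1 THB over T: e^(0.0421×1) = 1.04299877.
Growth of 1 NZD over T: e^(0.0280×1) = 1.02839568.
CIP: F = S · (grow THB)/(grow NZD) = 22.4755 × 1.04299877/1.02839568 = 22.794649 THB per NZD.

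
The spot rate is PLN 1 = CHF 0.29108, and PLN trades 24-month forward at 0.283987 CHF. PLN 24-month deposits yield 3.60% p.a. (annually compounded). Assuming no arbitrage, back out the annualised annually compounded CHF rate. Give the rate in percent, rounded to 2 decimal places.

T = 2 years.
CIP gives F = S · g_CHF/g_PLN, so g_CHF/g_PLN = 0.283987/0.29108 = 0.9756321.
PLN growth factor: (1 + 0.0360)^2 = 1.073296.
Hence g_CHF = 1.047142.
Annualise: 1.047142^(1/2) − 1 = 0.023300 = 2.33%.

2.33%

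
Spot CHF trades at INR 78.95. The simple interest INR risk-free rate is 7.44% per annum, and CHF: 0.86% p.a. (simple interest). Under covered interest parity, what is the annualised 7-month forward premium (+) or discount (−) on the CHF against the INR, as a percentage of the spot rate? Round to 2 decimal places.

T = 7/12 years.
F = S · g_INR/g_CHF = 78.95 × 1.043400/1.0050167 = 81.96524.
(F − S)/S ÷ T = (81.96524 − 78.95)/78.95/(7/12) = 0.065472 → 6.55%.

+6.55%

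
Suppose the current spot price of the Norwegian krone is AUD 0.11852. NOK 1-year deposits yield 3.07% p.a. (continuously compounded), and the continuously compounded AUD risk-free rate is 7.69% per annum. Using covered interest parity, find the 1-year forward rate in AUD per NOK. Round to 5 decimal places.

T = 1 year.
AUD growth factor: e^(0.0769×1) = 1.0799341.
NOK growth factor: e^(0.0307×1) = 1.0311761.
So F = 0.11852 × 1.0799341 / 1.0311761 = 0.1241241 (AUD/NOK).

0.12412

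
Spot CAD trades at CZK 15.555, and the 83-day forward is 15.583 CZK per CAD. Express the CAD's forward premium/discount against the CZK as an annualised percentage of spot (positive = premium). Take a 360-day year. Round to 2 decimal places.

+0.78%

T = 83/360 years.
CAD trades forward at +0.18001% vs spot over the period.
×(1/T) gives 0.78% p.a.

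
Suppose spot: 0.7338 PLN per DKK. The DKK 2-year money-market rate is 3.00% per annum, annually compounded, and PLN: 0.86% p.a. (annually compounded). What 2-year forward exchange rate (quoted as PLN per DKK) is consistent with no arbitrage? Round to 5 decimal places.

T = 2 years.
PLN growth factor: (1 + 0.0086)^2 = 1.017274.
DKK accumulates by (1 + 0.0300)^2 = 1.060900.
So F = 0.7338 × 1.017274 / 1.060900 = 0.7036249 (PLN/DKK).

0.70362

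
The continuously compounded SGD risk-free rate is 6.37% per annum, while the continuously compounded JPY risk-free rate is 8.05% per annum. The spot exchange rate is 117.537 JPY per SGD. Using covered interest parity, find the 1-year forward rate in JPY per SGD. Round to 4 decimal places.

T = 1 year.
JPY accumulates by e^(0.0805×1) = 1.083828847.
SGD accumulates by e^(0.0637×1) = 1.065772619.
Forward (JPY per SGD) = 117.537 × 1.083828847 / 1.065772619 = 119.528302.

119.5283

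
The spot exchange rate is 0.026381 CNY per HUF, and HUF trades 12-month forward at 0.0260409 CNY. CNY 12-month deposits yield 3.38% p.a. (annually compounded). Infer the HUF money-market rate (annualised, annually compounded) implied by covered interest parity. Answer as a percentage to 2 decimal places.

T = 1 year.
By CIP, F/S equals the CNY-to-HUF growth ratio: 0.0260409/0.026381 = 0.9871081.
CNY growth factor: (1 + 0.0338)^1 = 1.033800.
That pins the HUF growth at 1.0473017.
r = 1.0473017^(1/1) − 1 = 0.047302 → 4.73%.

4.73%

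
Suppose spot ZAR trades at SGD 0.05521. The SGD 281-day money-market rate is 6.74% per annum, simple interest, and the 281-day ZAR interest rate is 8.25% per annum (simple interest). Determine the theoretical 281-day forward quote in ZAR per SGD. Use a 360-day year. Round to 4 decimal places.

18.3155

T = 281/360 years.
SGD growth factor: 1 + 0.0674×281/360 = 1.05260944.
ZAR growth factor: 1 + 0.0825×281/360 = 1.06439583.
CIP: F = S · (grow SGD)/(grow ZAR) = 0.05521 × 1.05260944/1.06439583 = 0.054598642 SGD per ZAR.
Invert for ZAR per SGD: 1 / 0.054598642 = 18.3155.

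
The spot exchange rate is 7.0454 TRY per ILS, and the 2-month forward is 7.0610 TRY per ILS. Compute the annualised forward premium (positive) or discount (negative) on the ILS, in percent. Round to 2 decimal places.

T = 2/12 years.
(F − S)/S = (7.0610 − 7.0454)/7.0454 = 0.0022142.
×(1/T) gives 1.33% p.a.

+1.33%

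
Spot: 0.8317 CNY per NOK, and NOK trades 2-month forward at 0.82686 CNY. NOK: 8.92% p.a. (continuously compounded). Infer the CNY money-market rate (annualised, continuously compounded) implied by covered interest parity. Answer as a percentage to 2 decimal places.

5.42%

T = 2/12 years.
By CIP, F/S equals the CNY-to-NOK growth ratio: 0.82686/0.8317 = 0.9941806.
The NOK side grows by e^(0.0892×2/12) = 1.0149777.
That pins the CNY growth at 1.0090711.
Take logs: ln 1.0090711 / (2/12) = 0.054181, so 5.42%.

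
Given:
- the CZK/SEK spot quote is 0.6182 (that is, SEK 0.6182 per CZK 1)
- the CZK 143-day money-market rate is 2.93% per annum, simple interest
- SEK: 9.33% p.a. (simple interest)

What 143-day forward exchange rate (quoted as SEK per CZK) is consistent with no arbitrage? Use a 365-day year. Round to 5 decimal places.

T = 143/365 years.
Growth of 1 SEK over T: 1 + 0.0933×143/365 = 1.0365532.
Growth of 1 CZK over T: 1 + 0.0293×143/365 = 1.0114792.
Forward (SEK per CZK) = 0.6182 × 1.0365532 / 1.0114792 = 0.6335248.

0.63352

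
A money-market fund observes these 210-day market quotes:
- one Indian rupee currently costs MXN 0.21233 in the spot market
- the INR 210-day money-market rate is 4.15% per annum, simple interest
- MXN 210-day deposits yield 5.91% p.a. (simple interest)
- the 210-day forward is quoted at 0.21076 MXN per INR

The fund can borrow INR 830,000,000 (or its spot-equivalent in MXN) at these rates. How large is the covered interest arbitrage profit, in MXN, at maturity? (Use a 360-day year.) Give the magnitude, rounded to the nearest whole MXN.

MXN 3,143,981

T = 210/360 years.
Invest the INR and cover forward: 830,000,000 × 1.02420833333 × 0.21076 = MXN 179,165,583.12.
Convert at spot and invest in MXN: 830,000,000 × 0.21233 × 1.034475 = MXN 182,309,563.70.
The quoted forward undervalues INR, so borrow INR, convert to MXN at spot, deposit the MXN at 5.91%, and buy INR forward at 0.21076 to cover the loan.
The gap between the two covered legs is MXN 3,143,981.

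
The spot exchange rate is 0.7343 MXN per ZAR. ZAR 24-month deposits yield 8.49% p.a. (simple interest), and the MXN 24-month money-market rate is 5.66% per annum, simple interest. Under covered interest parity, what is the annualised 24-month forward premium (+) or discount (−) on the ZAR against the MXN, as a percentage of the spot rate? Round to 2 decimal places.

-2.42%

T = 2 years.
CIP forward (MXN per ZAR) = 0.7343 × 1.113200/1.169800 = 0.6987714.
Annualised premium = (F − S)/S × (1/T) = (0.6987714 − 0.7343)/0.7343 ÷ 2 = -2.42%.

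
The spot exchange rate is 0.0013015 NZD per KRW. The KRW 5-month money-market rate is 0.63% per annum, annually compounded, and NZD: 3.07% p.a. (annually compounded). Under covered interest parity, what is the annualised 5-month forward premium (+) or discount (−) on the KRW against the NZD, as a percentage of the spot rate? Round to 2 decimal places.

+2.41%

T = 5/12 years.
CIP forward (NZD per KRW) = 0.0013015 × 1.0126789/1.0026202 = 0.0013145572.
Annualised premium = (F − S)/S × (1/T) = (0.0013145572 − 0.0013015)/0.0013015 ÷ (5/12) = 2.41%.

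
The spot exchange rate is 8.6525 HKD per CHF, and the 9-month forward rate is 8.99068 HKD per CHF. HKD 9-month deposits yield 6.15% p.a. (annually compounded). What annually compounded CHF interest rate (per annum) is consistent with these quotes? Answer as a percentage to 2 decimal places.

T = 9/12 years.
By CIP, F/S equals the HKD-to-CHF growth ratio: 8.99068/8.6525 = 1.0390847.
The HKD side grows by (1 + 0.0615)^(9/12) = 1.0457792.
That pins the CHF growth at 1.0064427.
r = 1.0064427^(12/9) − 1 = 0.008599 → 0.86%.

0.86%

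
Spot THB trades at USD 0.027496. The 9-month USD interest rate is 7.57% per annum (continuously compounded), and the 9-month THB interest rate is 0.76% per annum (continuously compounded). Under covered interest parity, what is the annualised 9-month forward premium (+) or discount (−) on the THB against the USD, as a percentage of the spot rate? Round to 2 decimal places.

+6.99%

T = 9/12 years.
CIP forward (USD per THB) = 0.027496 × 1.0584176/1.0057163 = 0.028936839.
Annualised premium = (F − S)/S × (1/T) = (0.028936839 − 0.027496)/0.027496 ÷ (9/12) = 6.99%.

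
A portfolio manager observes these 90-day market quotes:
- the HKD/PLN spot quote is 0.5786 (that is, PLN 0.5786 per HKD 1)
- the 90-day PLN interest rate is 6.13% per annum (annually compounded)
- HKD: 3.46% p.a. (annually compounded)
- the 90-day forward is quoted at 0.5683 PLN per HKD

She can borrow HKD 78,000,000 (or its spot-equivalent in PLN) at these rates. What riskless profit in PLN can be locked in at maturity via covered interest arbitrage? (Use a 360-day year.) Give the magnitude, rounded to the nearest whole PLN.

PLN 1,101,121

T = 90/360 years.
Invest the HKD and cover forward: 78,000,000 × 1.008539979 × 0.5683 = PLN 44,705,955.07.
Convert at spot and invest in PLN: 78,000,000 × 0.5786 × 1.014984806 = PLN 45,807,076.28.
The quoted forward undervalues HKD, so borrow HKD, convert to PLN at spot, deposit the PLN at 6.13%, and buy HKD forward at 0.5683 to cover the loan.
The gap between the two covered legs is PLN 1,101,121.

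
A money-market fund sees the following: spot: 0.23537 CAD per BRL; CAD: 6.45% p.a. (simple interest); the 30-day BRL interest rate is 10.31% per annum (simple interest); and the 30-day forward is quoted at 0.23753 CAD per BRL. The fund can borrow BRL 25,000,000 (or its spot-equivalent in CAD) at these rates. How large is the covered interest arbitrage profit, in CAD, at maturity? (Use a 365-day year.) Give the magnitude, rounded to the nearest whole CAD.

T = 30/365 years.
Route A — deposit BRL, sell forward: 25,000,000 × 1.008473973 × 0.23753 = CAD 5,988,570.57.
Route B — convert at spot, deposit CAD: 25,000,000 × 0.23537 × 1.00530137 = CAD 5,915,444.59.
The quoted forward overvalues BRL, so borrow CAD, buy BRL at spot, deposit the BRL at 10.31%, and sell the proceeds forward at 0.23753.
The gap between the two covered legs is CAD 73,126.

CAD 73,126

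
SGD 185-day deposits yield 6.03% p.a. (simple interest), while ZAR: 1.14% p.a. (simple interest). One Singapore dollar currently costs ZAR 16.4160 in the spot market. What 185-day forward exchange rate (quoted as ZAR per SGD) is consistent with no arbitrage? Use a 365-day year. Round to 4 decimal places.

T = 185/365 years.
ZAR accumulates by 1 + 0.0114×185/365 = 1.00577808.
SGD growth factor: 1 + 0.0603×185/365 = 1.03056301.
Forward (ZAR per SGD) = 16.416 × 1.00577808 / 1.03056301 = 16.021197.

16.0212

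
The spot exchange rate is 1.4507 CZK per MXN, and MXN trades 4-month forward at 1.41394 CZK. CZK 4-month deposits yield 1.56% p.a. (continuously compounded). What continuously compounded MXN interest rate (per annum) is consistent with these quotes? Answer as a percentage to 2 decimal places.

9.26%

T = 4/12 years.
CIP gives F = S · g_CZK/g_MXN, so g_CZK/g_MXN = 1.41394/1.4507 = 0.9746605.
The CZK side grows by e^(0.0156×4/12) = 1.0052135.
So the MXN growth factor = 1.0313473.
Take logs: ln 1.0313473 / (4/12) = 0.092598, so 9.26%.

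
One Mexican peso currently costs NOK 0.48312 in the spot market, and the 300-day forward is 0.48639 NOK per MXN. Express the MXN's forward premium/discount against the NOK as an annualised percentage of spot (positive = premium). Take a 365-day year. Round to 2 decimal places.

T = 300/365 years.
(F − S)/S = (0.48639 − 0.48312)/0.48312 = 0.0067685.
Per annum: 0.0067685 / (300/365) = 0.008235 = 0.82%.

+0.82%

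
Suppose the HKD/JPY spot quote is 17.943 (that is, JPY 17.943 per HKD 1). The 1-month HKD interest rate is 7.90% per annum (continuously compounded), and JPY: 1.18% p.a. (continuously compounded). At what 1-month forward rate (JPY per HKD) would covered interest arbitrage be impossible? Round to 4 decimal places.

17.8428

T = 1/12 years.
JPY accumulates by e^(0.0118×1/12) = 1.00098382.
HKD accumulates by e^(0.0790×1/12) = 1.00660505.
CIP: F = S · (grow JPY)/(grow HKD) = 17.943 × 1.00098382/1.00660505 = 17.842800 JPY per HKD.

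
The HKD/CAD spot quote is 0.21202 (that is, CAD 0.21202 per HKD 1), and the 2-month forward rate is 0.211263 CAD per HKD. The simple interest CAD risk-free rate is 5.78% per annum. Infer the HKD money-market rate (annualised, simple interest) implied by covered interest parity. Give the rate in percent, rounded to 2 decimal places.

7.95%

T = 2/12 years.
CIP gives F = S · g_CAD/g_HKD, so g_CAD/g_HKD = 0.211263/0.21202 = 0.9964296.
The CAD side grows by 1 + 0.0578×2/12 = 1.0096333.
That pins the HKD growth at 1.013251.
r = (1.013251 − 1)/(2/12) = 0.079506 → 7.95%.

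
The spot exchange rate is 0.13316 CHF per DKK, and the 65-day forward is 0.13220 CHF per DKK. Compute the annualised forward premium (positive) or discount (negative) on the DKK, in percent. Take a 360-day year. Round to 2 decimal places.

-3.99%

T = 65/360 years.
Period premium: (0.13220 − 0.13316)/0.13316 = -0.0072094.
Per annum: -0.0072094 / (65/360) = -0.039929 = -3.99%.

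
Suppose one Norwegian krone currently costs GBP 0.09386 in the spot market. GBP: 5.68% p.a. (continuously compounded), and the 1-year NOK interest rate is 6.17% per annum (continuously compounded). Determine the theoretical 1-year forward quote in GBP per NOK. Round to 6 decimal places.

0.093401

T = 1 year.
GBP accumulates by e^(0.0568×1) = 1.0584441.
Growth of 1 NOK over T: e^(0.0617×1) = 1.0636432.
Forward (GBP per NOK) = 0.09386 × 1.0584441 / 1.0636432 = 0.09340121.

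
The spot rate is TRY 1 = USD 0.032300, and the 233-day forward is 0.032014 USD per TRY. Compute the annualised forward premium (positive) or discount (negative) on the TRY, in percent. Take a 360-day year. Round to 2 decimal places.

T = 233/360 years.
Period premium: (0.032014 − 0.0323)/0.0323 = -0.0088545.
Per annum: -0.0088545 / (233/360) = -0.013681 = -1.37%.

-1.37%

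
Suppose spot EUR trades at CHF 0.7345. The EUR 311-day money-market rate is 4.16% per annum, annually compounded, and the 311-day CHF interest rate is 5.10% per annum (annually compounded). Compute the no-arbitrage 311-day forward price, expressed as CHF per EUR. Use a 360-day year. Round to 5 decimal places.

0.74022

T = 311/360 years.
CHF accumulates by (1 + 0.0510)^(311/360) = 1.0439083.
Growth of 1 EUR over T: (1 + 0.0416)^(311/360) = 1.0358376.
So F = 0.7345 × 1.0439083 / 1.0358376 = 0.7402228 (CHF/EUR).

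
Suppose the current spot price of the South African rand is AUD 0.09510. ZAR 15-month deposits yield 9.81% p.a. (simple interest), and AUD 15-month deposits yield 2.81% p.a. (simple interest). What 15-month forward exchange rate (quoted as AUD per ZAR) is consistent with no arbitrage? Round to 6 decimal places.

0.087688

T = 15/12 years.
AUD accumulates by 1 + 0.0281×15/12 = 1.035125.
Growth of 1 ZAR over T: 1 + 0.0981×15/12 = 1.122625.
CIP: F = S · (grow AUD)/(grow ZAR) = 0.0951 × 1.035125/1.122625 = 0.08768769 AUD per ZAR.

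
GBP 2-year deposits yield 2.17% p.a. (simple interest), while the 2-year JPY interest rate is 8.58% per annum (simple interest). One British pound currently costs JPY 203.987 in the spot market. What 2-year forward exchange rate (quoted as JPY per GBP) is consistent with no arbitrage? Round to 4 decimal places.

T = 2 years.
Growth of 1 JPY over T: 1 + 0.0858×2 = 1.171600.
Growth of 1 GBP over T: 1 + 0.0217×2 = 1.043400.
Forward (JPY per GBP) = 203.987 × 1.171600 / 1.043400 = 229.050383.

229.0504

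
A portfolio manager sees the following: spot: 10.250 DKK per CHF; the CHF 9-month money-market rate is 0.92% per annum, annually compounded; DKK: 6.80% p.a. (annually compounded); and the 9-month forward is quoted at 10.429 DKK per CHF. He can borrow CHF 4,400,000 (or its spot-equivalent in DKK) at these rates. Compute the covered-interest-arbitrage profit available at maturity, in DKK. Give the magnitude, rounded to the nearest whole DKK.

T = 9/12 years.
Invest the CHF and cover forward: 4,400,000 × 1.0068920953 × 10.429 = DKK 46,203,861.71.
Convert at spot and invest in DKK: 4,400,000 × 10.250 × 1.0505783325 = DKK 47,381,082.80.
The quoted forward undervalues CHF, so borrow CHF, convert to DKK at spot, deposit the DKK at 6.80%, and buy CHF forward at 10.429 to cover the loan.
Profit = 47,381,082.80 − 46,203,861.71 = DKK 1,177,221.

DKK 1,177,221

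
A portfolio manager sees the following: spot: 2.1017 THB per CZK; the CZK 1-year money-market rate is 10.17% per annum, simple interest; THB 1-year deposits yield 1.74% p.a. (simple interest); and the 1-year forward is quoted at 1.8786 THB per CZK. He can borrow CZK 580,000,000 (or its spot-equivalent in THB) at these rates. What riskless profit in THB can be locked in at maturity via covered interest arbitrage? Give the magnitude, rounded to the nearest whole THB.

THB 39,797,257

T = 1 year.
Invest the CZK and cover forward: 580,000,000 × 1.101700 × 1.8786 = THB 1,200,399,099.60.
Convert at spot and invest in THB: 580,000,000 × 2.1017 × 1.017400 = THB 1,240,196,356.40.
The quoted forward undervalues CZK, so borrow CZK, convert to THB at spot, deposit the THB at 1.74%, and buy CZK forward at 1.8786 to cover the loan.
Arbitrage profit = |1,200,399,099.60 − 1,240,196,356.40| = THB 39,797,257.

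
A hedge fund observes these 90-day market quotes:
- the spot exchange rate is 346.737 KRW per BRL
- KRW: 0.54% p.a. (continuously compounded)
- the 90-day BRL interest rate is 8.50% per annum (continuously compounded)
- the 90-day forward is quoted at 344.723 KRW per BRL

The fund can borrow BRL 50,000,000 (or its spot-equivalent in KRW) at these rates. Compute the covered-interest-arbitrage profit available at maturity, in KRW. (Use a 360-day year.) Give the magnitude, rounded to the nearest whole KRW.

T = 90/360 years.
Keep in BRL, deliver into the forward: 50,000,000·1.021477389066·344.723 = KRW 17,606,337,499.55.
Swap to KRW now, deposit: 50,000,000·346.737·1.00135091166 = KRW 17,360,270,552.81.
The quoted forward overvalues BRL, so borrow KRW, buy BRL at spot, deposit the BRL at 8.50%, and sell the proceeds forward at 344.723.
Profit = 17,606,337,499.55 − 17,360,270,552.81 = KRW 246,066,947.

KRW 246,066,947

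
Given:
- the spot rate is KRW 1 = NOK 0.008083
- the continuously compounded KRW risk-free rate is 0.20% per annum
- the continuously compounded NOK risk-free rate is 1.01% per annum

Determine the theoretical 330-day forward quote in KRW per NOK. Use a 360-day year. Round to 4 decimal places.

T = 330/360 years.
NOK accumulates by e^(0.0101×330/360) = 1.009301324.
KRW accumulates by e^(0.0020×330/360) = 1.001835015.
So F = 0.008083 × 1.009301324 / 1.001835015 = 0.00814323964 (NOK/KRW).
Invert for KRW per NOK: 1 / 0.00814323964 = 122.8012.

122.8012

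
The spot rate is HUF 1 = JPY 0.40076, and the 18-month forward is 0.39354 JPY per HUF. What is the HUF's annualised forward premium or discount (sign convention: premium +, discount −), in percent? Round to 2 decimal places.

T = 18/12 years.
(F − S)/S = (0.39354 − 0.40076)/0.40076 = -0.0180158.
Per annum: -0.0180158 / (18/12) = -0.012011 = -1.20%.

-1.20%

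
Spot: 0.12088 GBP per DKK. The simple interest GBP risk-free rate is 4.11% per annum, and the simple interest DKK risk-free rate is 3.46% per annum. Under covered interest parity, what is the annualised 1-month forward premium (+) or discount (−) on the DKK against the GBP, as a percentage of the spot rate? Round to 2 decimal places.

T = 1/12 years.
CIP forward (GBP per DKK) = 0.12088 × 1.003425/1.0028833 = 0.12094529.
(F − S)/S ÷ T = (0.12094529 − 0.12088)/0.12088/(1/12) = 0.006481 → 0.65%.

+0.65%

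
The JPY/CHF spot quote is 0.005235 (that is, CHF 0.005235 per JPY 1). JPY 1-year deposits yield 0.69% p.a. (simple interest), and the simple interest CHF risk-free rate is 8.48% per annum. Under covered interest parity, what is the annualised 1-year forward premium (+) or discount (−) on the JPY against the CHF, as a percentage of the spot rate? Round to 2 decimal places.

T = 1 year.
No-arbitrage forward: 0.005235 × 1.084800 / 1.006900 = 0.005640012 CHF/JPY.
(F − S)/S ÷ T = (0.005640012 − 0.005235)/0.005235/1 = 0.077366 → 7.74%.

+7.74%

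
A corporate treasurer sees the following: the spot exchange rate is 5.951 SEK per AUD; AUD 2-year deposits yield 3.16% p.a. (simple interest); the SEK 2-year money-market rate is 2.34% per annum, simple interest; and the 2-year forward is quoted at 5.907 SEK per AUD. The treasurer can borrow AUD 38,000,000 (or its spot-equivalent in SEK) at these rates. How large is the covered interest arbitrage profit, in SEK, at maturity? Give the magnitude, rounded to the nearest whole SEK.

T = 2 years.
Invest the AUD and cover forward: 38,000,000 × 1.063200 × 5.907 = SEK 238,652,251.20.
Convert at spot and invest in SEK: 38,000,000 × 5.951 × 1.046800 = SEK 236,721,258.40.
The quoted forward overvalues AUD, so borrow SEK, buy AUD at spot, deposit the AUD at 3.16%, and sell the proceeds forward at 5.907.
The gap between the two covered legs is SEK 1,930,993.

SEK 1,930,993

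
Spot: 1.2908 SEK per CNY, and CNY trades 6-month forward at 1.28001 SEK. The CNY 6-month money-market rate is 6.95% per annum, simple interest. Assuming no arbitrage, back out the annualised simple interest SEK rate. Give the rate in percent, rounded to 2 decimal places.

5.22%

T = 6/12 years.
By CIP, F/S equals the SEK-to-CNY growth ratio: 1.28001/1.2908 = 0.9916408.
The CNY side grows by 1 + 0.0695×6/12 = 1.034750.
So the SEK growth factor = 1.0261003.
(1.0261003 − 1)/T = 0.052201, i.e. 5.22%.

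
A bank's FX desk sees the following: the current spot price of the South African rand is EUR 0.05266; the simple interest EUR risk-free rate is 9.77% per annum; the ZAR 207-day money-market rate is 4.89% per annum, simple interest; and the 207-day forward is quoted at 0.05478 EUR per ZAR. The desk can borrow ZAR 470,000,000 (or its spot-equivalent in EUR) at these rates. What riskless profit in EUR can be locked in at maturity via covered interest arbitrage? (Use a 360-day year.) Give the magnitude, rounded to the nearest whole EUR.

EUR 329,926

T = 207/360 years.
Route A — deposit ZAR, sell forward: 470,000,000 × 1.0281175 × 0.05478 = EUR 26,470,530.03.
Route B — convert at spot, deposit EUR: 470,000,000 × 0.05266 × 1.0561775 = EUR 26,140,604.36.
The quoted forward overvalues ZAR, so borrow EUR, buy ZAR at spot, deposit the ZAR at 4.89%, and sell the proceeds forward at 0.05478.
The gap between the two covered legs is EUR 329,926.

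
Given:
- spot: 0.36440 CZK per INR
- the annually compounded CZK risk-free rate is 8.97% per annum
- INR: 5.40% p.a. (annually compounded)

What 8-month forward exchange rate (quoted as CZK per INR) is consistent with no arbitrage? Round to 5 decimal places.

T = 8/12 years.
Growth of 1 CZK over T: (1 + 0.0897)^(8/12) = 1.0589399.
Growth of 1 INR over T: (1 + 0.0540)^(8/12) = 1.0356835.
So F = 0.3644 × 1.0589399 / 1.0356835 = 0.3725826 (CZK/INR).

0.37258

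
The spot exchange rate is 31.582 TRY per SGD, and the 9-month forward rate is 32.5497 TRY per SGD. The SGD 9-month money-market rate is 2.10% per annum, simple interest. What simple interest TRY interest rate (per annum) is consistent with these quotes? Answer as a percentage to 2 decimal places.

6.25%

T = 9/12 years.
F/S = 32.5497/31.582 = 1.0306409 = (growth of TRY) / (growth of SGD).
SGD growth factor: 1 + 0.0210×9/12 = 1.015750.
So the TRY growth factor = 1.0468735.
r = (1.0468735 − 1)/(9/12) = 0.062498 → 6.25%.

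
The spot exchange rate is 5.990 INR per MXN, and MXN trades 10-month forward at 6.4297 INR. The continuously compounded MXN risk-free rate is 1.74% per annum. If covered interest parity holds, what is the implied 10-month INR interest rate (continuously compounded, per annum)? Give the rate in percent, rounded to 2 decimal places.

T = 10/12 years.
CIP gives F = S · g_INR/g_MXN, so g_INR/g_MXN = 6.4297/5.99 = 1.0734057.
The MXN side grows by e^(0.0174×10/12) = 1.0146056.
Hence g_INR = 1.0890834.
Take logs: ln 1.0890834 / (10/12) = 0.102404, so 10.24%.

10.24%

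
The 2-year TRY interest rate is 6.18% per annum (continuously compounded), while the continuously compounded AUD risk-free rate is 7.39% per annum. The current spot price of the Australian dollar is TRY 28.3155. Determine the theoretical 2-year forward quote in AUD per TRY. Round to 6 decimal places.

T = 2 years.
Growth of 1 TRY over T: e^(0.0618×2) = 1.1315632.
AUD growth factor: e^(0.0739×2) = 1.159281.
So F = 28.3155 × 1.1315632 / 1.159281 = 27.63849 (TRY/AUD).
Invert for AUD per TRY: 1 / 27.63849 = 0.036181.

0.036181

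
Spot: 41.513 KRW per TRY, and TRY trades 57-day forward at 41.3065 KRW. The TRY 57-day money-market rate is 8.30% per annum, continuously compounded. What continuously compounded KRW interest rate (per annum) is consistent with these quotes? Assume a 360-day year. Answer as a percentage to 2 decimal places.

5.15%

T = 57/360 years.
F/S = 41.3065/41.513 = 0.9950257 = (growth of KRW) / (growth of TRY).
TRY growth factor: e^(0.0830×57/360) = 1.0132284.
So the KRW growth factor = 1.0081883.
Take logs: ln 1.0081883 / (57/360) = 0.051505, so 5.15%.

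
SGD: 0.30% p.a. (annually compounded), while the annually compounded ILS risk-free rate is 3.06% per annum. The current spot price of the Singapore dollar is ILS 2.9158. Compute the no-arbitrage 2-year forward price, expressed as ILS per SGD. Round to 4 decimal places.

3.0785

T = 2 years.
ILS accumulates by (1 + 0.0306)^2 = 1.0621364.
Growth of 1 SGD over T: (1 + 0.0030)^2 = 1.006009.
CIP: F = S · (grow ILS)/(grow SGD) = 2.9158 × 1.0621364/1.006009 = 3.078479 ILS per SGD.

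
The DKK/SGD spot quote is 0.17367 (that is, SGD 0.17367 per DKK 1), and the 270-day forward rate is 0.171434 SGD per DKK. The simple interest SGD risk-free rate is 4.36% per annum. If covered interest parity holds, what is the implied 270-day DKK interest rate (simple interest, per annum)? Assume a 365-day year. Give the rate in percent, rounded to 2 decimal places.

6.18%

T = 270/365 years.
F/S = 0.171434/0.17367 = 0.9871250 = (growth of SGD) / (growth of DKK).
The SGD side grows by 1 + 0.0436×270/365 = 1.0322521.
That pins the DKK growth at 1.0457157.
(1.0457157 − 1)/T = 0.061801, i.e. 6.18%.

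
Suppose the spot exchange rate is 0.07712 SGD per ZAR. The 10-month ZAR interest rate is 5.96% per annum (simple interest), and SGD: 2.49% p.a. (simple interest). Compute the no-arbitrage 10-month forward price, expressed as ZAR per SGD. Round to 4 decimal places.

T = 10/12 years.
Growth of 1 SGD over T: 1 + 0.0249×10/12 = 1.020750.
ZAR accumulates by 1 + 0.0596×10/12 = 1.04966667.
Forward (SGD per ZAR) = 0.07712 × 1.020750 / 1.04966667 = 0.074995465.
Quoted the other way: 1/0.074995465 = 13.3341 ZAR per SGD.

13.3341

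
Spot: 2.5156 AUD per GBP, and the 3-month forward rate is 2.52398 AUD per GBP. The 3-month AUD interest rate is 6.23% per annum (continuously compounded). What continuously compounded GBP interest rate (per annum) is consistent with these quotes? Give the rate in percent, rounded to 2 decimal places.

4.90%

T = 3/12 years.
By CIP, F/S equals the AUD-to-GBP growth ratio: 2.52398/2.5156 = 1.0033312.
The AUD side grows by e^(0.0623×3/12) = 1.0156969.
That pins the GBP growth at 1.0123246.
Take logs: ln 1.0123246 / (3/12) = 0.048997, so 4.90%.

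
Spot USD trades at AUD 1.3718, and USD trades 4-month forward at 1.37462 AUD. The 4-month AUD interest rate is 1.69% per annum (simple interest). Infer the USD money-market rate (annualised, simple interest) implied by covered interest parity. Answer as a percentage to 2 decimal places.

1.07%

T = 4/12 years.
By CIP, F/S equals the AUD-to-USD growth ratio: 1.37462/1.3718 = 1.0020557.
The AUD side grows by 1 + 0.0169×4/12 = 1.0056333.
That pins the USD growth at 1.0035703.
r = (1.0035703 − 1)/(4/12) = 0.010711 → 1.07%.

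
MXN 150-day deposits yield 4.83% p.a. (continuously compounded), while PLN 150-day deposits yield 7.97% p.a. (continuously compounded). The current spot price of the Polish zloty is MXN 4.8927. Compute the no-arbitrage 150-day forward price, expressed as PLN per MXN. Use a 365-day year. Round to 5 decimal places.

0.20704

T = 150/365 years.
MXN growth factor: e^(0.0483×150/365) = 1.0200476.
PLN growth factor: e^(0.0797×150/365) = 1.0332957.
Forward (MXN per PLN) = 4.8927 × 1.0200476 / 1.0332957 = 4.829970.
Invert for PLN per MXN: 1 / 4.829970 = 0.20704.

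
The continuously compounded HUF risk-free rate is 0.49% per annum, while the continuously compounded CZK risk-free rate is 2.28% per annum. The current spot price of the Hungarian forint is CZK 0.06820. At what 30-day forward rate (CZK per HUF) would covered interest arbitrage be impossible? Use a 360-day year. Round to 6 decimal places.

T = 30/360 years.
Growth of 1 CZK over T: e^(0.0228×30/360) = 1.0019018.
HUF accumulates by e^(0.0049×30/360) = 1.0004084.
Forward (CZK per HUF) = 0.0682 × 1.0019018 / 1.0004084 = 0.06830181.

0.068302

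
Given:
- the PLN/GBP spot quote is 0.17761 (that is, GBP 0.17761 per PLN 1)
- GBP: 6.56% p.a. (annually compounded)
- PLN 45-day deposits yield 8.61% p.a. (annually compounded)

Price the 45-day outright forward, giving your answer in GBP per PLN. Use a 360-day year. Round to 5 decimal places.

0.17719

T = 45/360 years.
GBP accumulates by (1 + 0.0656)^(45/360) = 1.0079739.
PLN accumulates by (1 + 0.0861)^(45/360) = 1.0103776.
CIP: F = S · (grow GBP)/(grow PLN) = 0.17761 × 1.0079739/1.0103776 = 0.1771875 GBP per PLN.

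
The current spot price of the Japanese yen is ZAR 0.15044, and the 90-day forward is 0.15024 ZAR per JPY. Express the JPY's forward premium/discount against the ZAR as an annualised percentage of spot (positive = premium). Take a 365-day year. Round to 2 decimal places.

-0.54%

T = 90/365 years.
(F − S)/S = (0.15024 − 0.15044)/0.15044 = -0.0013294.
Annualise by dividing by T: -0.0013294 / (90/365) = -0.005391 → -0.54%.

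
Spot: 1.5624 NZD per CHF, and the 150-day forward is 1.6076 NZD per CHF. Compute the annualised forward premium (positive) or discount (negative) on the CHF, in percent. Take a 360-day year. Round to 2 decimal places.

T = 150/360 years.
Period premium: (1.6076 − 1.5624)/1.5624 = 0.0289299.
×(1/T) gives 6.94% p.a.

+6.94%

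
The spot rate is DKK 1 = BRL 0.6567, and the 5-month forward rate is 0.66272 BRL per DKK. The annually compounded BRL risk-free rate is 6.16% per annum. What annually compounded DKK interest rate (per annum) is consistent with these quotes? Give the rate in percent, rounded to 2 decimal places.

3.86%

T = 5/12 years.
By CIP, F/S equals the BRL-to-DKK growth ratio: 0.66272/0.6567 = 1.0091670.
BRL growth factor: (1 + 0.0616)^(5/12) = 1.0252199.
That pins the DKK growth at 1.0159071.
r = 1.0159071^(12/5) − 1 = 0.038603 → 3.86%.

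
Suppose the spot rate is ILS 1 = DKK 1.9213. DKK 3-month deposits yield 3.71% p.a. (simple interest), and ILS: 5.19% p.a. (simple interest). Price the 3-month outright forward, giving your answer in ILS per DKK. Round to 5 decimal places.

T = 3/12 years.
Growth of 1 DKK over T: 1 + 0.0371×3/12 = 1.009275.
ILS accumulates by 1 + 0.0519×3/12 = 1.012975.
So F = 1.9213 × 1.009275 / 1.012975 = 1.914282 (DKK/ILS).
Invert for ILS per DKK: 1 / 1.914282 = 0.52239.

0.52239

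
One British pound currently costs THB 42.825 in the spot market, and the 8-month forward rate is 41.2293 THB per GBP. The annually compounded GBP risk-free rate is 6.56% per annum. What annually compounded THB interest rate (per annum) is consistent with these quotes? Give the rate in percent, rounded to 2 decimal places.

0.66%

T = 8/12 years.
By CIP, F/S equals the THB-to-GBP growth ratio: 41.2293/42.825 = 0.9627391.
GBP growth factor: (1 + 0.0656)^(8/12) = 1.0432686.
Hence g_THB = 1.0043955.
Annualise: 1.0043955^(12/8) − 1 = 0.006600 = 0.66%.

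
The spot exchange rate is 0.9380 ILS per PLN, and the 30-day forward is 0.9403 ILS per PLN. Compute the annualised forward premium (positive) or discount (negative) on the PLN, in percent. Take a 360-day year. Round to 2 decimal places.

+2.94%

T = 30/360 years.
(F − S)/S = (0.9403 − 0.938)/0.938 = 0.0024520.
×(1/T) gives 2.94% p.a.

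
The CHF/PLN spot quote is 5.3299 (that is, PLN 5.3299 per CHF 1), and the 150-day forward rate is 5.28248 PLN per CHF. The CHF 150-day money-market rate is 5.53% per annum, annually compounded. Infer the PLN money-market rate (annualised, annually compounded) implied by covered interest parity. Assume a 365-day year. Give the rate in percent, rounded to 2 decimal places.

3.26%

T = 150/365 years.
CIP gives F = S · g_PLN/g_CHF, so g_PLN/g_CHF = 5.28248/5.3299 = 0.9911030.
CHF growth factor: (1 + 0.0553)^(150/365) = 1.0223664.
So the PLN growth factor = 1.0132704.
Annualise: 1.0132704^(365/150) − 1 = 0.032599 = 3.26%.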